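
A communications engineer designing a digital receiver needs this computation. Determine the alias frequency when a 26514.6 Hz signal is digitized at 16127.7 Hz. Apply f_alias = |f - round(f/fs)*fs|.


Compute the nearest integer multiple of fs to the signal:
n = round(26514.6 / 16127.7) = 2
f_alias = |26514.6 - 2 * 16127.7|
        = |26514.6 - 32255.4|
        = 5740.8 Hz

5740.8


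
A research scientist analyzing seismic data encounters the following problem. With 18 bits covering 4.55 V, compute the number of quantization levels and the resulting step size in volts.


Step 1 — number of quantization levels:
L = 2^N = 2^18 = 262144

Step 2 — LSB step size:
delta = Vfs / L
      = 4.55 / 262144
      = 1.736e-05 V

Levels = 262144; step size = 1.736e-05 V


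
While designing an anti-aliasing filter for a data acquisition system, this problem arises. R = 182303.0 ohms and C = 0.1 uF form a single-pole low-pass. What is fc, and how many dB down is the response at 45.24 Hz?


Step 1 — cutoff frequency:
fc = 1 / (2*pi*R*C)
C = 0.1 uF = 1e-07 F
fc = 1 / (2*pi*182303.0*1e-07)
   = 8.73024 Hz

Step 2 — magnitude at f = 45.24 Hz:
|H(f)| = 1 / sqrt(1 + (f/fc)^2)
f/fc = 45.24 / 8.73024 = 5.181988
|H| = 1 / sqrt(1 + 26.853) = 0.1894803
|H|_dB = 20*log10(0.1894803) = -14.45 dB

fc = 8.73024 Hz; |H(45.24 Hz)| = -14.45 dB


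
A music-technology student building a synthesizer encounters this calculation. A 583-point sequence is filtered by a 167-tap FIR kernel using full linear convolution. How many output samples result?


Linear convolution output length:
L = N + M - 1
  = 583 + 167 - 1
  = 749 samples

749


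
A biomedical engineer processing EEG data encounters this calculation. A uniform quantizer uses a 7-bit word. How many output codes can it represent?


Number of quantization levels = 2^N
= 2^7
= 128

128


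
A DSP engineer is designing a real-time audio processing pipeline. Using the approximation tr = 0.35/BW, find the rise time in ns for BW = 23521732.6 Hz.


Rise time from bandwidth relationship:
tr = 0.35 / BW
   = 0.35 / 23521732.6
   = 1.487985626e-08 s
   = 14.8799 ns

14.8799 ns


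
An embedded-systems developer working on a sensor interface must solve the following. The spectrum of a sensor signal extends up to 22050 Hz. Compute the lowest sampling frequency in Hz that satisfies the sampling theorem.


The Nyquist rate is twice the maximum frequency component.
fs_min = 2 * fmax
      = 2 * 22050
      = 44100 Hz

44100


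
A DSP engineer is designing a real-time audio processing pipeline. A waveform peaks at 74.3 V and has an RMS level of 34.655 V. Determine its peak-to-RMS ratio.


Crest factor is the ratio of peak to RMS:
CF = V_peak / V_rms
   = 74.3 / 34.655
   = 2.144

2.144


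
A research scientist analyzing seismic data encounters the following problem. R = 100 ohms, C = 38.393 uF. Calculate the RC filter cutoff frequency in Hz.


Cutoff frequency of a first-order RC filter:
fc = 1 / (2 * pi * R * C)
C = 38.393 uF = 3.8393e-05 F
fc = 1 / (2 * pi * 100 * 3.8393e-05)
   = 1 / 0.024123033349855
   = 41.454157 Hz

41.454157 Hz


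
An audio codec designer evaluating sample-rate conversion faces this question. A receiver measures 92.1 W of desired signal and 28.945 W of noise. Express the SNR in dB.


SNR in decibels:
SNR = 10 * log10(Ps / Pn)
    = 10 * log10(92.1 / 28.945)
    = 10 * log10(3.1819)
    = 10 * 0.5027
    = 5.03 dB

5.03 dB


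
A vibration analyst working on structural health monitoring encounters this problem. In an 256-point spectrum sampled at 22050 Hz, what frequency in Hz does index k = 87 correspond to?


Frequency of DFT bin k:
f_k = k * fs / N
    = 87 * 22050 / 256
    = 1918350 / 256
    = 7493.555 Hz

7493.555 Hz


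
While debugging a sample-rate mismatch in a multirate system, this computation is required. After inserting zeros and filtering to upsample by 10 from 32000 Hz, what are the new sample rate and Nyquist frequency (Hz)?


Step 1 — output sample rate after interpolation by L:
fs_out = L * fs_in = 10 * 32000 = 320000 Hz

Step 2 — Nyquist frequency of the output stream:
f_Nyq = fs_out / 2 = 320000 / 2 = 160000.0 Hz

fs_out = 320000 Hz; f_Nyquist = 160000.0 Hz


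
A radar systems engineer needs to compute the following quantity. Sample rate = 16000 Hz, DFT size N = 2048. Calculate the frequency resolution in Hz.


DFT frequency resolution:
df = fs / N
   = 16000 / 2048
   = 7.8125 Hz

7.8125 Hz


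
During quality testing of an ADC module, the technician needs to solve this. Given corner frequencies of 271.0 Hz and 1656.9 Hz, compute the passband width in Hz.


Bandwidth is the difference of -3dB frequencies:
BW = f_high - f_low
   = 1656.9 - 271.0
   = 1385.9 Hz

1385.9 Hz


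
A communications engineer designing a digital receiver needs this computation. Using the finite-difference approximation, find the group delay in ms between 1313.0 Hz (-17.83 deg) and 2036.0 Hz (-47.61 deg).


Group delay from phase difference:
tau = -d(phi)/d(omega)
d(phi) = -29.78 deg = -0.519759 rad
d(omega) = 2*pi*(2036.0 - 1313.0) = 4542.743 rad/s
tau = -(-0.519759) / 4542.743
    = 0.1144 ms

0.1144 ms


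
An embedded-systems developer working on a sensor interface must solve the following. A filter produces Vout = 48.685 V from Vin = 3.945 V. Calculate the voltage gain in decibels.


Voltage gain in dB:
G = 20 * log10(Vout / Vin)
  = 20 * log10(48.685 / 3.945)
  = 20 * log10(12.340938)
  = 20 * 1.091348
  = 21.83 dB

21.83 dB


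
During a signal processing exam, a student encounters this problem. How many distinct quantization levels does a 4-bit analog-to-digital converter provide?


Number of quantization levels = 2^N
= 2^4
= 16

16


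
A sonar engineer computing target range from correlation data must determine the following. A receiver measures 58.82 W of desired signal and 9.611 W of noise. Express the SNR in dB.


SNR in decibels:
SNR = 10 * log10(Ps / Pn)
    = 10 * log10(58.82 / 9.611)
    = 10 * log10(6.1201)
    = 10 * 0.7868
    = 7.87 dB

7.87 dB


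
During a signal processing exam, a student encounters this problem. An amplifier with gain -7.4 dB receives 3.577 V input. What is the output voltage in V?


Output voltage from dB gain:
V_out = V_in * 10^(gain_dB / 20)
      = 3.577 * 10^(-7.4 / 20)
      = 3.577 * 0.42658
      = 1.5259 V

1.5259 V


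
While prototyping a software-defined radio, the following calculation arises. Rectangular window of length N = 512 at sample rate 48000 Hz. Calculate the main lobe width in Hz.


Main lobe width for a rectangular window:
Width = 2 * fs / N
      = 2 * 48000 / 512
      = 96000 / 512
      = 187.5 Hz

187.5 Hz


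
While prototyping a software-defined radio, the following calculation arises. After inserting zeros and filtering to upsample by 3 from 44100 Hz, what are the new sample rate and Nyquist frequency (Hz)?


Step 1 — output sample rate after interpolation by L:
fs_out = L * fs_in = 3 * 44100 = 132300 Hz

Step 2 — Nyquist frequency of the output stream:
f_Nyq = fs_out / 2 = 132300 / 2 = 66150.0 Hz

fs_out = 132300 Hz; f_Nyquist = 66150.0 Hz


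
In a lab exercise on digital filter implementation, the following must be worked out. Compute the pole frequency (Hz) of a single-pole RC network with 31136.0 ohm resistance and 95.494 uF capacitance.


Cutoff frequency of a first-order RC filter:
fc = 1 / (2 * pi * R * C)
C = 95.494 uF = 9.5494e-05 F
fc = 1 / (2 * pi * 31136.0 * 9.5494e-05)
   = 1 / 18.681802313128
   = 0.053528 Hz

0.053528 Hz


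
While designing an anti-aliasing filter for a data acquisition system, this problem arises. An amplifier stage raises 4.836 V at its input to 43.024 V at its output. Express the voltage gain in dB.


Voltage gain in dB:
G = 20 * log10(Vout / Vin)
  = 20 * log10(43.024 / 4.836)
  = 20 * log10(8.896609)
  = 20 * 0.949224
  = 18.98 dB

18.98 dB


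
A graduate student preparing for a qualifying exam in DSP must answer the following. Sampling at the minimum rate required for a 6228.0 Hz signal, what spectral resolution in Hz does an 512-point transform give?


Step 1 — Nyquist sampling rate:
fs = 2 * fmax = 2 * 6228.0 = 12456.0 Hz

Step 2 — DFT bin spacing:
df = fs / N = 12456.0 / 512 = 24.3281 Hz

24.3281 Hz


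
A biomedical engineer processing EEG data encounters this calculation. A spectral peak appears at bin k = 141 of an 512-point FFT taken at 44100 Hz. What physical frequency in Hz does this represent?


Frequency of DFT bin k:
f_k = k * fs / N
    = 141 * 44100 / 512
    = 6218100 / 512
    = 12144.727 Hz

12144.727 Hz


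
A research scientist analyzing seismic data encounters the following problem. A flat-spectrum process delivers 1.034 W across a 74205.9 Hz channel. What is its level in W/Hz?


Power spectral density:
PSD = P / BW
    = 1.034 / 74205.9
    = 1.393e-05 W/Hz

1.393e-05 W/Hz


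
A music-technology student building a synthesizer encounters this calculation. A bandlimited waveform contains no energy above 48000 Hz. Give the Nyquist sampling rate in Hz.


The Nyquist rate is twice the maximum frequency component.
fs_min = 2 * fmax
      = 2 * 48000
      = 96000 Hz

96000


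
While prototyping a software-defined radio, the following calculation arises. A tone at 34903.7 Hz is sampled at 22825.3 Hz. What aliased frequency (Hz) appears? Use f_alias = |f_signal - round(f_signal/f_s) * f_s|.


Compute the nearest integer multiple of fs to the signal:
n = round(34903.7 / 22825.3) = 2
f_alias = |34903.7 - 2 * 22825.3|
        = |34903.7 - 45650.6|
        = 10746.9 Hz

10746.9


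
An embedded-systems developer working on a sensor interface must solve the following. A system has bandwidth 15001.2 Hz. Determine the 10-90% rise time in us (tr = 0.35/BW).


Rise time from bandwidth relationship:
tr = 0.35 / BW
   = 0.35 / 15001.2
   = 2.333146682e-05 s
   = 23.3315 us

23.3315 us


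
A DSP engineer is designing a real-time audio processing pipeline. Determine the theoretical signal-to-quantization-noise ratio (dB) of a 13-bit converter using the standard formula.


Theoretical SNR for a full-scale sinusoid:
SNR = 6.02 * N + 1.76
    = 6.02 * 13 + 1.76
    = 78.26 + 1.76
    = 80.02 dB

80.02 dB


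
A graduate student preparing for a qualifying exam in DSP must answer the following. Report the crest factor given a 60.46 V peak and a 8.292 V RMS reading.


Crest factor is the ratio of peak to RMS:
CF = V_peak / V_rms
   = 60.46 / 8.292
   = 7.2914

7.2914


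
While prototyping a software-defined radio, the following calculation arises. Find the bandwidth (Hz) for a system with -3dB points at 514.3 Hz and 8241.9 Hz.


Bandwidth is the difference of -3dB frequencies:
BW = f_high - f_low
   = 8241.9 - 514.3
   = 7727.6 Hz

7727.6 Hz


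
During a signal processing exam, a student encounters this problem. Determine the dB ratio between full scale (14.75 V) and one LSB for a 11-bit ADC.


Dynamic range from full-scale to LSB:
V_min = V_max / 2^bits = 14.75 / 2^11
DR = 20 * log10(V_max / V_min)
   = 20 * log10(2^11)
   = 20 * 11 * log10(2)
   = 66.23 dB

66.23 dB


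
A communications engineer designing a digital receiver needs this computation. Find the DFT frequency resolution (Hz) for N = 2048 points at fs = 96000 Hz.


DFT frequency resolution:
df = fs / N
   = 96000 / 2048
   = 46.875 Hz

46.875 Hz


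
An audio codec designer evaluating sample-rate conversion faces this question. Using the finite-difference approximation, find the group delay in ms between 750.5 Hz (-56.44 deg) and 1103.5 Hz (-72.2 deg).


Group delay from phase difference:
tau = -d(phi)/d(omega)
d(phi) = -15.76 deg = -0.275064 rad
d(omega) = 2*pi*(1103.5 - 750.5) = 2217.9644 rad/s
tau = -(-0.275064) / 2217.9644
    = 0.124 ms

0.124 ms


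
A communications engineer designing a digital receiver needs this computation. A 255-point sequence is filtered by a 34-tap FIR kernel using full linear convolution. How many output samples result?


Linear convolution output length:
L = N + M - 1
  = 255 + 34 - 1
  = 288 samples

288


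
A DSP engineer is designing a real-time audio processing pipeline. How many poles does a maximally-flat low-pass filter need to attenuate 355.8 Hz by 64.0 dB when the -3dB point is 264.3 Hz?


Butterworth filter order formula:
n = log10(10^(A/10) - 1) / (2 * log10(f_stop/f_pass))
10^(64.0/10) - 1 = 2511885.4315
f_stop/f_pass = 355.8 / 264.3 = 1.3462
n = 24.7853 -> ceil = 25

25


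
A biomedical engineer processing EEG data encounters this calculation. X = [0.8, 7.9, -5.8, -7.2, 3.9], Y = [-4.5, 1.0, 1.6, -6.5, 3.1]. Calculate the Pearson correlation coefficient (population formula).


Pearson correlation coefficient (population):
r = cov(X,Y) / (std(X) * std(Y))
Mean X = -0.08, Mean Y = -1.06
Cov(X,Y) = 10.6972
Std(X) = 5.722028, Std(Y) = 3.743047
r = 0.4995

0.4995


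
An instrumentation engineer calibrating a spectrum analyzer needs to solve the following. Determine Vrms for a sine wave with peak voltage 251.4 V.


RMS voltage for a sinusoidal waveform:
V_rms = V_peak / sqrt(2)
      = 251.4 / 1.414214
      = 177.767 V

177.767 V


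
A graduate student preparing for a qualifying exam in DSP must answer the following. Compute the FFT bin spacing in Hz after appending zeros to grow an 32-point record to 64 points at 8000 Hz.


Frequency resolution after zero-padding:
N_padded = 32 * 2 = 64
df = fs / N_padded
   = 8000 / 64
   = 125.0 Hz

125.0 Hz


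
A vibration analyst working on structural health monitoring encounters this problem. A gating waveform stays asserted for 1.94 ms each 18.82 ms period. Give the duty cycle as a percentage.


Duty cycle as a percentage:
DC = (t_on / T) * 100
   = (1.94 / 18.82) * 100
   = 0.103082 * 100
   = 10.31 %

10.31 %


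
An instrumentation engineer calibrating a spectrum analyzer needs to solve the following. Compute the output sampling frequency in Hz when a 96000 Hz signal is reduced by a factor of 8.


Decimation reduces the sample rate:
fs_out = fs_in / M
       = 96000 / 8
       = 12000.0 Hz

12000.0 Hz


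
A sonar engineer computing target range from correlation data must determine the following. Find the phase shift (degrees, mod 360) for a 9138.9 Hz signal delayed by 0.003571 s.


Phase shift from frequency and time delay:
phi = 360 * f * t_delay
    = 360 * 9138.9 * 0.003571
    = 11748.6 degrees
    mod 360 = 228.6 degrees

228.6 degrees


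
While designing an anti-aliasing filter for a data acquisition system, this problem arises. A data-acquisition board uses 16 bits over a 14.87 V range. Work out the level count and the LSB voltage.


Step 1 — number of quantization levels:
L = 2^N = 2^16 = 65536

Step 2 — LSB step size:
delta = Vfs / L
      = 14.87 / 65536
      = 0.0002269 V

Levels = 65536; step size = 0.0002269 V


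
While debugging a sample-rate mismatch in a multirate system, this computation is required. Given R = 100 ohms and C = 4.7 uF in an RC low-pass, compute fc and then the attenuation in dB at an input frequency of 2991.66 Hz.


Step 1 — cutoff frequency:
fc = 1 / (2*pi*R*C)
C = 4.7 uF = 4.7e-06 F
fc = 1 / (2*pi*100*4.7e-06)
   = 338.628 Hz

Step 2 — magnitude at f = 2991.66 Hz:
|H(f)| = 1 / sqrt(1 + (f/fc)^2)
f/fc = 2991.66 / 338.628 = 8.83465
|H| = 1 / sqrt(1 + 78.051041) = 0.1124725
|H|_dB = 20*log10(0.1124725) = -18.98 dB

fc = 338.628 Hz; |H(2991.66 Hz)| = -18.98 dB


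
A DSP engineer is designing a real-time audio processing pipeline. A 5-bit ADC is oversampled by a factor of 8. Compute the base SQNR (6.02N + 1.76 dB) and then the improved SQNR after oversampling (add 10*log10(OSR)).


Step 1 — baseline SQNR at Nyquist:
SQNR_base = 6.02*N + 1.76
          = 6.02*5 + 1.76
          = 31.86 dB

Step 2 — oversampling processing gain:
G = 10*log10(OSR) = 10*log10(8) = 9.03 dB

Step 3 — total:
SQNR_total = 31.86 + 9.03 = 40.89 dB

Base SQNR = 31.86 dB; oversampled SQNR = 40.89 dB


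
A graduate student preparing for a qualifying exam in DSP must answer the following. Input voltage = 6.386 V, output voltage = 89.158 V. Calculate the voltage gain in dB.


Voltage gain in dB:
G = 20 * log10(Vout / Vin)
  = 20 * log10(89.158 / 6.386)
  = 20 * log10(13.961478)
  = 20 * 1.144931
  = 22.9 dB

22.9 dB


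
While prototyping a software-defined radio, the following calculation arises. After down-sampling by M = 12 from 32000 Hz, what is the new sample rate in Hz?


Decimation reduces the sample rate:
fs_out = fs_in / M
       = 32000 / 12
       = 2666.6667 Hz

2666.6667 Hz


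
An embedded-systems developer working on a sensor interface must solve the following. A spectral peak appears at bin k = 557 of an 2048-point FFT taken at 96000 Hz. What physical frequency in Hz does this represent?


Frequency of DFT bin k:
f_k = k * fs / N
    = 557 * 96000 / 2048
    = 53472000 / 2048
    = 26109.375 Hz

26109.375 Hz


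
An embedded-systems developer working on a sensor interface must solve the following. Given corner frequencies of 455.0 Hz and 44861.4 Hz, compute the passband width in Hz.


Bandwidth is the difference of -3dB frequencies:
BW = f_high - f_low
   = 44861.4 - 455.0
   = 44406.4 Hz

44406.4 Hz


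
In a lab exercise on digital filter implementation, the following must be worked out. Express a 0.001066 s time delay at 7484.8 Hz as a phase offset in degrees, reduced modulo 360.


Phase shift from frequency and time delay:
phi = 360 * f * t_delay
    = 360 * 7484.8 * 0.001066
    = 2872.37 degrees
    mod 360 = 352.37 degrees

352.37 degrees


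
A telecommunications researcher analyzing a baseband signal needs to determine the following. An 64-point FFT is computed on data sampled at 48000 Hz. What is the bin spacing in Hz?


DFT frequency resolution:
df = fs / N
   = 48000 / 64
   = 750.0 Hz

750.0 Hz


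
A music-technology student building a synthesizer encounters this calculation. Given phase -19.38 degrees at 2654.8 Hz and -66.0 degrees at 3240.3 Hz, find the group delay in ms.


Group delay from phase difference:
tau = -d(phi)/d(omega)
d(phi) = -46.62 deg = -0.813672 rad
d(omega) = 2*pi*(3240.3 - 2654.8) = 3678.805 rad/s
tau = -(-0.813672) / 3678.805
    = 0.2212 ms

0.2212 ms


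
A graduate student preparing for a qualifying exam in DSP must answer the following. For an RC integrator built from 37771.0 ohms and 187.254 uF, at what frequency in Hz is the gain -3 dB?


Cutoff frequency of a first-order RC filter:
fc = 1 / (2 * pi * R * C)
C = 187.254 uF = 0.000187254 F
fc = 1 / (2 * pi * 37771.0 * 0.000187254)
   = 1 / 44.439529785237
   = 0.022502 Hz

0.022502 Hz


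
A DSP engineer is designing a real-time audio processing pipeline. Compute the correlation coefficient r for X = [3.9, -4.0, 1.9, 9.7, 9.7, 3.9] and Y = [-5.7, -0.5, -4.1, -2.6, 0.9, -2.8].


Pearson correlation coefficient (population):
r = cov(X,Y) / (std(X) * std(Y))
Mean X = 4.1833, Mean Y = -2.4667
Cov(X,Y) = 1.080556
Std(X) = 4.711835, Std(Y) = 2.177664
r = 0.1053

0.1053


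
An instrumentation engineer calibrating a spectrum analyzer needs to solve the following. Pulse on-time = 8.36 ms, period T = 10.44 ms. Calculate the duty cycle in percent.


Duty cycle as a percentage:
DC = (t_on / T) * 100
   = (8.36 / 10.44) * 100
   = 0.800766 * 100
   = 80.08 %

80.08 %


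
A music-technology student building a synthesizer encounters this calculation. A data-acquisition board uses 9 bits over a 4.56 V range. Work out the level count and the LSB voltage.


Step 1 — number of quantization levels:
L = 2^N = 2^9 = 512

Step 2 — LSB step size:
delta = Vfs / L
      = 4.56 / 512
      = 0.00890625 V

Levels = 512; step size = 0.00890625 V


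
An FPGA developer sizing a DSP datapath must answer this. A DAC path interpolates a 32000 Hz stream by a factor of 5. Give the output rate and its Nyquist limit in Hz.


Step 1 — output sample rate after interpolation by L:
fs_out = L * fs_in = 5 * 32000 = 160000 Hz

Step 2 — Nyquist frequency of the output stream:
f_Nyq = fs_out / 2 = 160000 / 2 = 80000.0 Hz

fs_out = 160000 Hz; f_Nyquist = 80000.0 Hz


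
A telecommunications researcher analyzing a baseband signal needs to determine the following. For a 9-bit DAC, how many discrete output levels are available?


Number of quantization levels = 2^N
= 2^9
= 512

512


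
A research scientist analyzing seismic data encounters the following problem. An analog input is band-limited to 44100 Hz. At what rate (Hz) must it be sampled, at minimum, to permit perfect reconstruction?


The Nyquist rate is twice the maximum frequency component.
fs_min = 2 * fmax
      = 2 * 44100
      = 88200 Hz

88200


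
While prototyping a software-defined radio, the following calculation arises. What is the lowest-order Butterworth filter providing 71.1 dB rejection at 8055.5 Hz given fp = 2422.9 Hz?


Butterworth filter order formula:
n = log10(10^(A/10) - 1) / (2 * log10(f_stop/f_pass))
10^(71.1/10) - 1 = 12882494.5169
f_stop/f_pass = 8055.5 / 2422.9 = 3.3247
n = 6.8135 -> ceil = 7

7


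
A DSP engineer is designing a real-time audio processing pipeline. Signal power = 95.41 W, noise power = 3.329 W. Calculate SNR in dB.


SNR in decibels:
SNR = 10 * log10(Ps / Pn)
    = 10 * log10(95.41 / 3.329)
    = 10 * log10(28.6603)
    = 10 * 1.4573
    = 14.57 dB

14.57 dB


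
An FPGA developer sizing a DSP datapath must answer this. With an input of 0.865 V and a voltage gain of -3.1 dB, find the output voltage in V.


Output voltage from dB gain:
V_out = V_in * 10^(gain_dB / 20)
      = 0.865 * 10^(-3.1 / 20)
      = 0.865 * 0.699842
      = 0.6054 V

0.6054 V


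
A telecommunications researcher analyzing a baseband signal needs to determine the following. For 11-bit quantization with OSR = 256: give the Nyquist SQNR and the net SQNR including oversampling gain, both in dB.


Step 1 — baseline SQNR at Nyquist:
SQNR_base = 6.02*N + 1.76
          = 6.02*11 + 1.76
          = 67.98 dB

Step 2 — oversampling processing gain:
G = 10*log10(OSR) = 10*log10(256) = 24.08 dB

Step 3 — total:
SQNR_total = 67.98 + 24.08 = 92.06 dB

Base SQNR = 67.98 dB; oversampled SQNR = 92.06 dB


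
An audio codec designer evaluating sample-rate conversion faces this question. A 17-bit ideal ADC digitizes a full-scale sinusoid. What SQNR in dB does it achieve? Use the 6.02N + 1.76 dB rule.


Theoretical SNR for a full-scale sinusoid:
SNR = 6.02 * N + 1.76
    = 6.02 * 17 + 1.76
    = 102.34 + 1.76
    = 104.1 dB

104.1 dB


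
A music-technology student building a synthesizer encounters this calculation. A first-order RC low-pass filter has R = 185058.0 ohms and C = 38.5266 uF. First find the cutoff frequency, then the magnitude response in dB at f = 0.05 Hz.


Step 1 — cutoff frequency:
fc = 1 / (2*pi*R*C)
C = 38.5266 uF = 3.85266e-05 F
fc = 1 / (2*pi*185058.0*3.85266e-05)
   = 0.0223229 Hz

Step 2 — magnitude at f = 0.05 Hz:
|H(f)| = 1 / sqrt(1 + (f/fc)^2)
f/fc = 0.05 / 0.0223229 = 2.239852
|H| = 1 / sqrt(1 + 5.016937) = 0.4076733
|H|_dB = 20*log10(0.4076733) = -7.79 dB

fc = 0.0223229 Hz; |H(0.05 Hz)| = -7.79 dB


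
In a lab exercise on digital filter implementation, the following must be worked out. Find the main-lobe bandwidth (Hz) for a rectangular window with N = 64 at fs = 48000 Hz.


Main lobe width for a rectangular window:
Width = 2 * fs / N
      = 2 * 48000 / 64
      = 96000 / 64
      = 1500.0 Hz

1500.0 Hz


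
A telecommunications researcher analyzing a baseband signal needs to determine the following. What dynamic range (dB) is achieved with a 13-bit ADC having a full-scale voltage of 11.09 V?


Dynamic range from full-scale to LSB:
V_min = V_max / 2^bits = 11.09 / 2^13
DR = 20 * log10(V_max / V_min)
   = 20 * log10(2^13)
   = 20 * 13 * log10(2)
   = 78.27 dB

78.27 dB


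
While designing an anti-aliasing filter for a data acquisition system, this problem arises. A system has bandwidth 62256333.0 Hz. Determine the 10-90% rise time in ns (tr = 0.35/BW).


Rise time from bandwidth relationship:
tr = 0.35 / BW
   = 0.35 / 62256333.0
   = 5.621918014e-09 s
   = 5.6219 ns

5.6219 ns


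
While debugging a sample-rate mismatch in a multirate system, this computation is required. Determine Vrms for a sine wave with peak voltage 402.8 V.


RMS voltage for a sinusoidal waveform:
V_rms = V_peak / sqrt(2)
      = 402.8 / 1.414214
      = 284.823 V

284.823 V


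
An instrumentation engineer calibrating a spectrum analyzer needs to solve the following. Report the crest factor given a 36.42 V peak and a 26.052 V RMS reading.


Crest factor is the ratio of peak to RMS:
CF = V_peak / V_rms
   = 36.42 / 26.052
   = 1.398

1.398


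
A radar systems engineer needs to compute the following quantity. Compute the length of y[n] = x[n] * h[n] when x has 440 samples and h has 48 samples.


Linear convolution output length:
L = N + M - 1
  = 440 + 48 - 1
  = 487 samples

487


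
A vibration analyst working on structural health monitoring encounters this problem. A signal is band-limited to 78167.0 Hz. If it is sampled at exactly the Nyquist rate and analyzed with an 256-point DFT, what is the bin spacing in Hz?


Step 1 — Nyquist sampling rate:
fs = 2 * fmax = 2 * 78167.0 = 156334.0 Hz

Step 2 — DFT bin spacing:
df = fs / N = 156334.0 / 256 = 610.6797 Hz

610.6797 Hz


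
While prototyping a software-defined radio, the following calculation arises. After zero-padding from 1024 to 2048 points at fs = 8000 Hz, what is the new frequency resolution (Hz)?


Frequency resolution after zero-padding:
N_padded = 1024 * 2 = 2048
df = fs / N_padded
   = 8000 / 2048
   = 3.9062 Hz

3.9062 Hz


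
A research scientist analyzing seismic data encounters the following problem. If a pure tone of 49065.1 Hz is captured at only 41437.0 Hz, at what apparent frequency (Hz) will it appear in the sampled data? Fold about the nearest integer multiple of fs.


Compute the nearest integer multiple of fs to the signal:
n = round(49065.1 / 41437.0) = 1
f_alias = |49065.1 - 1 * 41437.0|
        = |49065.1 - 41437.0|
        = 7628.1 Hz

7628.1


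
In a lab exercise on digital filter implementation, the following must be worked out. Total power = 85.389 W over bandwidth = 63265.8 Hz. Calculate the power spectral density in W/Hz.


Power spectral density:
PSD = P / BW
    = 85.389 / 63265.8
    = 0.00134969 W/Hz

0.00134969 W/Hz


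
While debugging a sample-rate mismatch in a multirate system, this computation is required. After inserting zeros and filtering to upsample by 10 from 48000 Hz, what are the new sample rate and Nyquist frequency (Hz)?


Step 1 — output sample rate after interpolation by L:
fs_out = L * fs_in = 10 * 48000 = 480000 Hz

Step 2 — Nyquist frequency of the output stream:
f_Nyq = fs_out / 2 = 480000 / 2 = 240000.0 Hz

fs_out = 480000 Hz; f_Nyquist = 240000.0 Hz


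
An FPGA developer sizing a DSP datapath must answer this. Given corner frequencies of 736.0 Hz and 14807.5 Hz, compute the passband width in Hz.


Bandwidth is the difference of -3dB frequencies:
BW = f_high - f_low
   = 14807.5 - 736.0
   = 14071.5 Hz

14071.5 Hz


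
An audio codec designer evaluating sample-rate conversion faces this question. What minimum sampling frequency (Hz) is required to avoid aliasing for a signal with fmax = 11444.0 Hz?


The Nyquist rate is twice the maximum frequency component.
fs_min = 2 * fmax
      = 2 * 11444.0
      = 22888.0 Hz

22888.0


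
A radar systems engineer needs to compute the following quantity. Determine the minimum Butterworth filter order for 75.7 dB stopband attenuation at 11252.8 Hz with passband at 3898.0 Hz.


Butterworth filter order formula:
n = log10(10^(A/10) - 1) / (2 * log10(f_stop/f_pass))
10^(75.7/10) - 1 = 37153521.9097
f_stop/f_pass = 11252.8 / 3898.0 = 2.8868
n = 8.2208 -> ceil = 9

9


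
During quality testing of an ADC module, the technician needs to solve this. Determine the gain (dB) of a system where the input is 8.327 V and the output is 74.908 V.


Voltage gain in dB:
G = 20 * log10(Vout / Vin)
  = 20 * log10(74.908 / 8.327)
  = 20 * log10(8.995797)
  = 20 * 0.95404
  = 19.08 dB

19.08 dB


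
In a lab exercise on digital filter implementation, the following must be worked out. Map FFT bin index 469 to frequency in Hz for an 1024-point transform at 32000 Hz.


Frequency of DFT bin k:
f_k = k * fs / N
    = 469 * 32000 / 1024
    = 15008000 / 1024
    = 14656.25 Hz

14656.25 Hz


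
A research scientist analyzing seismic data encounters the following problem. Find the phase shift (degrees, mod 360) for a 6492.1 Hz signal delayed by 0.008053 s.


Phase shift from frequency and time delay:
phi = 360 * f * t_delay
    = 360 * 6492.1 * 0.008053
    = 18821.12 degrees
    mod 360 = 101.12 degrees

101.12 degrees


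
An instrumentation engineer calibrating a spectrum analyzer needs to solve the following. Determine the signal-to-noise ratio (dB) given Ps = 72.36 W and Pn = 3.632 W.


SNR in decibels:
SNR = 10 * log10(Ps / Pn)
    = 10 * log10(72.36 / 3.632)
    = 10 * log10(19.9229)
    = 10 * 1.2994
    = 12.99 dB

12.99 dB


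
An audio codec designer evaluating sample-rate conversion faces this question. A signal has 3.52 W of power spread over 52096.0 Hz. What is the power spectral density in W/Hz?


Power spectral density:
PSD = P / BW
    = 3.52 / 52096.0
    = 6.757e-05 W/Hz

6.757e-05 W/Hz


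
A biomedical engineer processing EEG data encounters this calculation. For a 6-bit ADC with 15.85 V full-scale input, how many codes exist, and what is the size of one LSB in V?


Step 1 — number of quantization levels:
L = 2^N = 2^6 = 64

Step 2 — LSB step size:
delta = Vfs / L
      = 15.85 / 64
      = 0.24765625 V

Levels = 64; step size = 0.24765625 V


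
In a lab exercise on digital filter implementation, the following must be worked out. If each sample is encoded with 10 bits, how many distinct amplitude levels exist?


Number of quantization levels = 2^N
= 2^10
= 1024

1024


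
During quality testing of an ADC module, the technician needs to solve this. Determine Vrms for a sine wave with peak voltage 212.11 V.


RMS voltage for a sinusoidal waveform:
V_rms = V_peak / sqrt(2)
      = 212.11 / 1.414214
      = 149.984 V

149.984 V


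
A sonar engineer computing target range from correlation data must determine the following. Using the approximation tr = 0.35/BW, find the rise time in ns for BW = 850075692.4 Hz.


Rise time from bandwidth relationship:
tr = 0.35 / BW
   = 0.35 / 850075692.4
   = 4.117280415e-10 s
   = 0.4117 ns

0.4117 ns


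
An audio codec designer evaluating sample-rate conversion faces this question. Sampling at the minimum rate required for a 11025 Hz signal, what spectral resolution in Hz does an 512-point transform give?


Step 1 — Nyquist sampling rate:
fs = 2 * fmax = 2 * 11025 = 22050 Hz

Step 2 — DFT bin spacing:
df = fs / N = 22050 / 512 = 43.0664 Hz

43.0664 Hz


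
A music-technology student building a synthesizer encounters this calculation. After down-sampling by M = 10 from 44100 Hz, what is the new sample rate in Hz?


Decimation reduces the sample rate:
fs_out = fs_in / M
       = 44100 / 10
       = 4410.0 Hz

4410.0 Hz


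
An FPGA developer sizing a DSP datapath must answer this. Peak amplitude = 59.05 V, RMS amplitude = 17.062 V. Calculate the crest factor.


Crest factor is the ratio of peak to RMS:
CF = V_peak / V_rms
   = 59.05 / 17.062
   = 3.4609

3.4609


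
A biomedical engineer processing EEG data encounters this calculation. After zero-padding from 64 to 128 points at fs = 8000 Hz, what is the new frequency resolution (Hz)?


Frequency resolution after zero-padding:
N_padded = 64 * 2 = 128
df = fs / N_padded
   = 8000 / 128
   = 62.5 Hz

62.5 Hz


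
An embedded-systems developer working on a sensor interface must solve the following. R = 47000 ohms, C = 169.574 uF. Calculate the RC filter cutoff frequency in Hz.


Cutoff frequency of a first-order RC filter:
fc = 1 / (2 * pi * R * C)
C = 169.574 uF = 0.000169574 F
fc = 1 / (2 * pi * 47000 * 0.000169574)
   = 1 / 50.076848668145
   = 0.019969 Hz

0.019969 Hz


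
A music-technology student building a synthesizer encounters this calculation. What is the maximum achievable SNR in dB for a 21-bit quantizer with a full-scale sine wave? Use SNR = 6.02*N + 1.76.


Theoretical SNR for a full-scale sinusoid:
SNR = 6.02 * N + 1.76
    = 6.02 * 21 + 1.76
    = 126.42 + 1.76
    = 128.18 dB

128.18 dB


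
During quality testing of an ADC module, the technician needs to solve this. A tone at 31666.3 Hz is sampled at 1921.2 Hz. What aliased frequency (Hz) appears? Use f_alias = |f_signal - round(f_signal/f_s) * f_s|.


Compute the nearest integer multiple of fs to the signal:
n = round(31666.3 / 1921.2) = 16
f_alias = |31666.3 - 16 * 1921.2|
        = |31666.3 - 30739.2|
        = 927.1 Hz

927.1


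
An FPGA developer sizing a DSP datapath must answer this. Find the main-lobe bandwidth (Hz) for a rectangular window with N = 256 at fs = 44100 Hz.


Main lobe width for a rectangular window:
Width = 2 * fs / N
      = 2 * 44100 / 256
      = 88200 / 256
      = 344.531 Hz

344.531 Hz


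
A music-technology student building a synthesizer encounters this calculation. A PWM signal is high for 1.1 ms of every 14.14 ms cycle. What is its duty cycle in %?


Duty cycle as a percentage:
DC = (t_on / T) * 100
   = (1.1 / 14.14) * 100
   = 0.077793 * 100
   = 7.78 %

7.78 %


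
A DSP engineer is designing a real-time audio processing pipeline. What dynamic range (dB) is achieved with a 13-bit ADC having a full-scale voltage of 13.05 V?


Dynamic range from full-scale to LSB:
V_min = V_max / 2^bits = 13.05 / 2^13
DR = 20 * log10(V_max / V_min)
   = 20 * log10(2^13)
   = 20 * 13 * log10(2)
   = 78.27 dB

78.27 dB


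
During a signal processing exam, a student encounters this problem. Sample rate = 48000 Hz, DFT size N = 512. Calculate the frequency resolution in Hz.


DFT frequency resolution:
df = fs / N
   = 48000 / 512
   = 93.75 Hz

93.75 Hz


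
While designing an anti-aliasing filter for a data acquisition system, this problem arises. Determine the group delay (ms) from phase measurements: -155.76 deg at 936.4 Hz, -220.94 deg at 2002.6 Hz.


Group delay from phase difference:
tau = -d(phi)/d(omega)
d(phi) = -65.18 deg = -1.137606 rad
d(omega) = 2*pi*(2002.6 - 936.4) = 6699.1322 rad/s
tau = -(-1.137606) / 6699.1322
    = 0.1698 ms

0.1698 ms


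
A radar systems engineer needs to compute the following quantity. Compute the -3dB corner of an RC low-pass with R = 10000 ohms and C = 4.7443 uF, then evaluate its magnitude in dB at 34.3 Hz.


Step 1 — cutoff frequency:
fc = 1 / (2*pi*R*C)
C = 4.7443 uF = 4.7443e-06 F
fc = 1 / (2*pi*10000*4.7443e-06)
   = 3.35466 Hz

Step 2 — magnitude at f = 34.3 Hz:
|H(f)| = 1 / sqrt(1 + (f/fc)^2)
f/fc = 34.3 / 3.35466 = 10.224583
|H| = 1 / sqrt(1 + 104.542098) = 0.0973391
|H|_dB = 20*log10(0.0973391) = -20.23 dB

fc = 3.35466 Hz; |H(34.3 Hz)| = -20.23 dB


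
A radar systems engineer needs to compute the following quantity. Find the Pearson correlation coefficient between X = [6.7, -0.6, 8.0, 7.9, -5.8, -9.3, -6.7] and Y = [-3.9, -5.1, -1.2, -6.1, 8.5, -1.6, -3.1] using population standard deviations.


Pearson correlation coefficient (population):
r = cov(X,Y) / (std(X) * std(Y))
Mean X = 0.0286, Mean Y = -1.7857
Cov(X,Y) = -13.450408
Std(X) = 6.935152, Std(Y) = 4.503468
r = -0.4307

-0.4307


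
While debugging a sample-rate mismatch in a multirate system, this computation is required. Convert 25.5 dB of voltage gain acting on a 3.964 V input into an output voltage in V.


Output voltage from dB gain:
V_out = V_in * 10^(gain_dB / 20)
      = 3.964 * 10^(25.5 / 20)
      = 3.964 * 18.836491
      = 74.6678 V

74.6678 V


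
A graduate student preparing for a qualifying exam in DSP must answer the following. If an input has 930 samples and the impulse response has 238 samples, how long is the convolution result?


Linear convolution output length:
L = N + M - 1
  = 930 + 238 - 1
  = 1167 samples

1167


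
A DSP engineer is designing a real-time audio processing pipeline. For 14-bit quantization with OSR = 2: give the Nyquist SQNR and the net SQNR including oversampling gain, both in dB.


Step 1 — baseline SQNR at Nyquist:
SQNR_base = 6.02*N + 1.76
          = 6.02*14 + 1.76
          = 86.04 dB

Step 2 — oversampling processing gain:
G = 10*log10(OSR) = 10*log10(2) = 3.01 dB

Step 3 — total:
SQNR_total = 86.04 + 3.01 = 89.05 dB

Base SQNR = 86.04 dB; oversampled SQNR = 89.05 dB


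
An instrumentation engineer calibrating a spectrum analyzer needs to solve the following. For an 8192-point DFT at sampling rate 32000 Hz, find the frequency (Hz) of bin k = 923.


Frequency of DFT bin k:
f_k = k * fs / N
    = 923 * 32000 / 8192
    = 29536000 / 8192
    = 3605.469 Hz

3605.469 Hz


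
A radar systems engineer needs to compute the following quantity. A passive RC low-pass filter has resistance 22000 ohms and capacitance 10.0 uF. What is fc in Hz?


Cutoff frequency of a first-order RC filter:
fc = 1 / (2 * pi * R * C)
C = 10.0 uF = 1e-05 F
fc = 1 / (2 * pi * 22000 * 1e-05)
   = 1 / 1.3823007675795
   = 0.723432 Hz

0.723432 Hz


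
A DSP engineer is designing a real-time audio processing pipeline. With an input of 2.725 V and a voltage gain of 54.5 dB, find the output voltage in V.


Output voltage from dB gain:
V_out = V_in * 10^(gain_dB / 20)
      = 2.725 * 10^(54.5 / 20)
      = 2.725 * 530.884444
      = 1446.6601 V

1446.6601 V


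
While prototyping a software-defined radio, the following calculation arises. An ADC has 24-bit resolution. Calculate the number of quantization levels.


Number of quantization levels = 2^N
= 2^24
= 16777216

16777216


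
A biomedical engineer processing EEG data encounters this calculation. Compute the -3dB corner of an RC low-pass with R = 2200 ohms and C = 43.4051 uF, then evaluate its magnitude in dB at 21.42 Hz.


Step 1 — cutoff frequency:
fc = 1 / (2*pi*R*C)
C = 43.4051 uF = 4.34051e-05 F
fc = 1 / (2*pi*2200*4.34051e-05)
   = 1.6667 Hz

Step 2 — magnitude at f = 21.42 Hz:
|H(f)| = 1 / sqrt(1 + (f/fc)^2)
f/fc = 21.42 / 1.6667 = 12.851743
|H| = 1 / sqrt(1 + 165.167298) = 0.077576
|H|_dB = 20*log10(0.077576) = -22.21 dB

fc = 1.6667 Hz; |H(21.42 Hz)| = -22.21 dB


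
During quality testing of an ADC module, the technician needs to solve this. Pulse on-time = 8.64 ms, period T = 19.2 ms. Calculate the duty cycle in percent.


Duty cycle as a percentage:
DC = (t_on / T) * 100
   = (8.64 / 19.2) * 100
   = 0.45 * 100
   = 45.0 %

45.0 %


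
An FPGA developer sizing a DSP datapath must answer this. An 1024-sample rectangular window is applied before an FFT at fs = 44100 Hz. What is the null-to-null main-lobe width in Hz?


Main lobe width for a rectangular window:
Width = 2 * fs / N
      = 2 * 44100 / 1024
      = 88200 / 1024
      = 86.133 Hz

86.133 Hz


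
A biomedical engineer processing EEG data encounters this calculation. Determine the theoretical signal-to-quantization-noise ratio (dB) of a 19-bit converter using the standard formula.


Theoretical SNR for a full-scale sinusoid:
SNR = 6.02 * N + 1.76
    = 6.02 * 19 + 1.76
    = 114.38 + 1.76
    = 116.14 dB

116.14 dB


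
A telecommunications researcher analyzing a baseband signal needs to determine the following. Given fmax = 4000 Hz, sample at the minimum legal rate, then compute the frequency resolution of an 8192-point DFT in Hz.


Step 1 — Nyquist sampling rate:
fs = 2 * fmax = 2 * 4000 = 8000 Hz

Step 2 — DFT bin spacing:
df = fs / N = 8000 / 8192 = 0.9766 Hz

0.9766 Hz


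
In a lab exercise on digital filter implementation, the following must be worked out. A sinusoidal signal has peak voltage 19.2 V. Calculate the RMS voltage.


RMS voltage for a sinusoidal waveform:
V_rms = V_peak / sqrt(2)
      = 19.2 / 1.414214
      = 13.576 V

13.576 V
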